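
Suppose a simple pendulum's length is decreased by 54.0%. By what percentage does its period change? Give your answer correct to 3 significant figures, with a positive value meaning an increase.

T ∝ √L, so T'/T = √(0.4600) = 0.6782.
Percentage change in T = (0.6782 − 1) × 100% = -32.2%.

-32.2%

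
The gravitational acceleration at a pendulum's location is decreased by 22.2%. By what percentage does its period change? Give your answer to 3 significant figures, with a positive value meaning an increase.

13.4%

T ∝ 1/√g, so T'/T = 1/√(0.7780) = 1.134.
Percentage change in T = (1.134 − 1) × 100% = 13.4%.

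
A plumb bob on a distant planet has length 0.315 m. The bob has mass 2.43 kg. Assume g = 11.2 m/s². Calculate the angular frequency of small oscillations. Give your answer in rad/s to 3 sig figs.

ω = √(g/L) = √(11.2/0.315) = 5.96 rad/s.

5.96 rad/s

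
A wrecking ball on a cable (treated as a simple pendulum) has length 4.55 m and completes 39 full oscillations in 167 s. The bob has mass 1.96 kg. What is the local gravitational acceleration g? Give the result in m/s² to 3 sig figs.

T = 167/39 = 4.282 s.
From T = 2π√(L/g), g = 4π²L/T² = 4π² × 4.55/4.282² = 9.80 m/s².

9.80 m/s²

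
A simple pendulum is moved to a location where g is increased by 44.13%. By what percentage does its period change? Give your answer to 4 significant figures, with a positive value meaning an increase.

T ∝ 1/√g, so T'/T = 1/√(1.4413) = 0.83296.
Percentage change in T = (0.83296 − 1) × 100% = -16.70%.

-16.70%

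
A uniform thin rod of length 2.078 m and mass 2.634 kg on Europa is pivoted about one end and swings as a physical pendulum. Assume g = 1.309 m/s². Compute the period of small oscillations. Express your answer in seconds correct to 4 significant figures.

For a physical pendulum T = 2π√(I/(mgd)), with d = 1.0390 m from pivot to centre of mass.
I_cm = mL²/12 = 2.634 × 2.078²/12 = 0.94782 kg·m²; I = I_cm + md² = 0.94782 + 2.634 × 1.0390² = 3.7913 kg·m².
T = 2π√(3.7913/(2.634 × 1.309 × 1.0390)) = 6.464 s.

6.464 s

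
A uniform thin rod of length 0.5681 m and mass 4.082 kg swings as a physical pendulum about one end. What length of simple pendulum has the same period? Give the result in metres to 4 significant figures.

The equivalent simple-pendulum length is L_eq = I/(md), where I is about the pivot and d = 0.28405 m.
I_cm = (1/12)mL² = 0.10978 kg·m², so I = I_cm + md² = 0.10978 + 0.32935 = 0.43914 kg·m².
L_eq = 0.43914/(4.082 × 0.28405) = 0.3787 m.

0.3787 m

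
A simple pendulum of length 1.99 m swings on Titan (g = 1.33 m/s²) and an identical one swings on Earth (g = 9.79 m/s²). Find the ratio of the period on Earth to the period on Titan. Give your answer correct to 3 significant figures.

T ∝ 1/√g, so T₂/T₁ = √(g₁/g₂) = √(1.33/9.79) = 0.369.

0.369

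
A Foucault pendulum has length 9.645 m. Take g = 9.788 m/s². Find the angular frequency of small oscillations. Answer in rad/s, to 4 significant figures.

ω = √(g/L) = √(9.788/9.645) = 1.007 rad/s.

1.007 rad/s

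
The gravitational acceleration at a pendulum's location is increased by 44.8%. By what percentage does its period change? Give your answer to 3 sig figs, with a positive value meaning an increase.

T ∝ 1/√g, so T'/T = 1/√(1.448) = 0.8310.
Percentage change in T = (0.8310 − 1) × 100% = -16.9%.

-16.9%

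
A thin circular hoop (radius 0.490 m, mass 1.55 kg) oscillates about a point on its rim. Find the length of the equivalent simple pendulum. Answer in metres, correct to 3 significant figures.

0.980 m

The equivalent simple-pendulum length is L_eq = I/(md), where I is about the pivot and d = 0.4900 m.
I_cm = mR² = 0.3722 kg·m², so I = I_cm + md² = 0.3722 + 0.3722 = 0.7443 kg·m².
L_eq = 0.7443/(1.55 × 0.4900) = 0.980 m.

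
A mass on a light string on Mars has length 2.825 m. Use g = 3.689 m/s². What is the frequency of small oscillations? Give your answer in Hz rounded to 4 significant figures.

0.1819 Hz

T = 2π√(L/g) = 2π√(2.825/3.689) = 5.4984 s, so f = 1/T = 0.1819 Hz.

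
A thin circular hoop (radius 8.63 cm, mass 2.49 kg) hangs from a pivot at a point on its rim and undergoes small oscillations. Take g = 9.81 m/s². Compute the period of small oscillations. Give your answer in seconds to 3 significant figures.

I_cm = mr² = 0.01854 kg·m². The pivot is at distance d = 0.0863 m from the centre of mass.
By the parallel-axis theorem, I = I_cm + md² = 0.01854 + 0.01854 = 0.03709 kg·m².
T = 2π√(I/(mgd)) = 2π√(0.03709/(2.49 × 9.81 × 0.0863)) = 0.833 s.

0.833 s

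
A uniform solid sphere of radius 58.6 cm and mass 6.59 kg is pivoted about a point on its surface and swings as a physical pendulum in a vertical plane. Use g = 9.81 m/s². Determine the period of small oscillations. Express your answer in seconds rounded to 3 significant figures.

1.82 s

I_cm = (2/5)mr² = 0.9052 kg·m². The pivot is at distance d = 0.586 m from the centre of mass.
By the parallel-axis theorem, I = I_cm + md² = 0.9052 + 2.263 = 3.168 kg·m².
T = 2π√(I/(mgd)) = 2π√(3.168/(6.59 × 9.81 × 0.586)) = 1.82 s.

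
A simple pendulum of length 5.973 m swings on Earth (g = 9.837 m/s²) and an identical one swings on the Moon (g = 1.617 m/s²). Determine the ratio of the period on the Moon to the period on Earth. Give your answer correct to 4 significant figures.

T ∝ 1/√g, so T₂/T₁ = √(g₁/g₂) = √(9.837/1.617) = 2.466.

2.466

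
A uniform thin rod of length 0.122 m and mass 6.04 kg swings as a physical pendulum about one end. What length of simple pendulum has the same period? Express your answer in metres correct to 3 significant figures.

The equivalent simple-pendulum length is L_eq = I/(md), where I is about the pivot and d = 0.06100 m.
I_cm = (1/12)mL² = 0.007492 kg·m², so I = I_cm + md² = 0.007492 + 0.02247 = 0.02997 kg·m².
L_eq = 0.02997/(6.04 × 0.06100) = 0.0813 m.

0.0813 m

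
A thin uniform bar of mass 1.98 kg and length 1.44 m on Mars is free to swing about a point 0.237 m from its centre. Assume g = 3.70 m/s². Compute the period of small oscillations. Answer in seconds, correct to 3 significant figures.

For a physical pendulum T = 2π√(I/(mgd)), with d = 0.2370 m from pivot to centre of mass.
I_cm = mL²/12 = 1.98 × 1.44²/12 = 0.3421 kg·m²; I = I_cm + md² = 0.3421 + 1.98 × 0.2370² = 0.4534 kg·m².
T = 2π√(0.4534/(1.98 × 3.70 × 0.2370)) = 3.21 s.

3.21 s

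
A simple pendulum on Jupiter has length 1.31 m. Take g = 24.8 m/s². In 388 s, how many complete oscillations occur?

T = 2π√(L/g) = 2π√(1.31/24.8) = 1.444 s.
Number of complete oscillations = ⌊388/1.444⌋ = ⌊268.7⌋ = 268.

268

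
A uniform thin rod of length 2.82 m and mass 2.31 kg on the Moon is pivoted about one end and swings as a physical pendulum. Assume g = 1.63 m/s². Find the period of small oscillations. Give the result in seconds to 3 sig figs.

For a physical pendulum T = 2π√(I/(mgd)), with d = 1.410 m from pivot to centre of mass.
I_cm = mL²/12 = 2.31 × 2.82²/12 = 1.531 kg·m²; I = I_cm + md² = 1.531 + 2.31 × 1.410² = 6.123 kg·m².
T = 2π√(6.123/(2.31 × 1.63 × 1.410)) = 6.75 s.

6.75 s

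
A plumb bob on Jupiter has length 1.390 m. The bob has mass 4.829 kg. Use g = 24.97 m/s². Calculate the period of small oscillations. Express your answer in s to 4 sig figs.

1.482 s

T = 2π√(L/g) = 2π√(1.390/24.97) = 2π × 0.23594 = 1.482 s.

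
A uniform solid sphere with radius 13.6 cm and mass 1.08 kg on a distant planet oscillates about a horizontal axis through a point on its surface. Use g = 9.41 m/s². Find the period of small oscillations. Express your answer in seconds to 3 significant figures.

I_cm = (2/5)mr² = 0.007990 kg·m². The pivot is at distance d = 0.136 m from the centre of mass.
By the parallel-axis theorem, I = I_cm + md² = 0.007990 + 0.01998 = 0.02797 kg·m².
T = 2π√(I/(mgd)) = 2π√(0.02797/(1.08 × 9.41 × 0.136)) = 0.894 s.

0.894 s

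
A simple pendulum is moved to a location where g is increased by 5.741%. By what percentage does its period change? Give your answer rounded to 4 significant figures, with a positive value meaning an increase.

T ∝ 1/√g, so T'/T = 1/√(1.0574) = 0.97247.
Percentage change in T = (0.97247 − 1) × 100% = -2.753%.

-2.753%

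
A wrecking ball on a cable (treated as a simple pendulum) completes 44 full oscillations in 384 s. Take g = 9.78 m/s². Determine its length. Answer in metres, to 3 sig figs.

T = 384/44 = 8.727 s.
From T = 2π√(L/g), L = gT²/(4π²) = 9.78 × 8.727²/(4π²) = 18.9 m.

18.9 m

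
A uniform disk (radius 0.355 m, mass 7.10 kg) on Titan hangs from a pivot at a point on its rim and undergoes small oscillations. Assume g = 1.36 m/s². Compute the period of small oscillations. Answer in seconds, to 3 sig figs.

3.93 s

I_cm = ½mr² = 0.4474 kg·m². The pivot is at distance d = 0.355 m from the centre of mass.
By the parallel-axis theorem, I = I_cm + md² = 0.4474 + 0.8948 = 1.342 kg·m².
T = 2π√(I/(mgd)) = 2π√(1.342/(7.10 × 1.36 × 0.355)) = 3.93 s.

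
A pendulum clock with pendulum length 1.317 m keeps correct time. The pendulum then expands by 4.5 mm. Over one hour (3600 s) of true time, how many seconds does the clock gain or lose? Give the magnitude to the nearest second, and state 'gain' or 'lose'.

T ∝ √L, so T'/T = √(1.32150/1.317) = 1.00171.
In 3600 s of true time the clock registers 3600/1.00171 = 3593.9 s, so it loses 6 s.

lose 6 s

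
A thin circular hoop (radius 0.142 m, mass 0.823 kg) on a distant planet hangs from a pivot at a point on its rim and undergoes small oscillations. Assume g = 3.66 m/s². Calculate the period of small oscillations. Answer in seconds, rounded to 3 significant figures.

1.75 s

I_cm = mr² = 0.01659 kg·m². The pivot is at distance d = 0.142 m from the centre of mass.
By the parallel-axis theorem, I = I_cm + md² = 0.01659 + 0.01659 = 0.03319 kg·m².
T = 2π√(I/(mgd)) = 2π√(0.03319/(0.823 × 3.66 × 0.142)) = 1.75 s.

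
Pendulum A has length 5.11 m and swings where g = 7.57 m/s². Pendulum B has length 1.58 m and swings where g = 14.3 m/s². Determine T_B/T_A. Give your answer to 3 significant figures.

T = 2π√(L/g), so T_B/T_A = √((L_B/g_B)/(L_A/g_A)) = √((1.58/14.3)/(5.11/7.57)) = 0.405.

0.405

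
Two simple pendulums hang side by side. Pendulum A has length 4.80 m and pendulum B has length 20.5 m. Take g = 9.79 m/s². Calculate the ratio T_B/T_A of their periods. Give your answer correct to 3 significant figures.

2.07

T ∝ √L, so T_B/T_A = √(L_B/L_A) = √(20.5/4.80) = 2.07.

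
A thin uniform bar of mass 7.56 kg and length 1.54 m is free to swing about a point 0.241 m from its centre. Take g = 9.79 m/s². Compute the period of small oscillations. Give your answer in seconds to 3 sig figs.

For a physical pendulum T = 2π√(I/(mgd)), with d = 0.2410 m from pivot to centre of mass.
I_cm = mL²/12 = 7.56 × 1.54²/12 = 1.494 kg·m²; I = I_cm + md² = 1.494 + 7.56 × 0.2410² = 1.933 kg·m².
T = 2π√(1.933/(7.56 × 9.79 × 0.2410)) = 2.07 s.

2.07 s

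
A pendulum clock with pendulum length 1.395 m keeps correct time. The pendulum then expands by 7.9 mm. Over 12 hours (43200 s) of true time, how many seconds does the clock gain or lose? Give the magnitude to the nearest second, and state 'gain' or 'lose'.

lose 122 s

T ∝ √L, so T'/T = √(1.40290/1.395) = 1.00283.
In 43200 s of true time the clock registers 43200/1.00283 = 43078.2 s, so it loses 122 s.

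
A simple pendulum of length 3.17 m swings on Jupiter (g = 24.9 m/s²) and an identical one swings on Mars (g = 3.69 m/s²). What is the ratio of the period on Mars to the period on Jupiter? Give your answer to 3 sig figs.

2.60

T ∝ 1/√g, so T₂/T₁ = √(g₁/g₂) = √(24.9/3.69) = 2.60.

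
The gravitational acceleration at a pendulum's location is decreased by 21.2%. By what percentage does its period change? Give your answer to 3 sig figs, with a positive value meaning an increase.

12.7%

T ∝ 1/√g, so T'/T = 1/√(0.7880) = 1.127.
Percentage change in T = (1.127 − 1) × 100% = 12.7%.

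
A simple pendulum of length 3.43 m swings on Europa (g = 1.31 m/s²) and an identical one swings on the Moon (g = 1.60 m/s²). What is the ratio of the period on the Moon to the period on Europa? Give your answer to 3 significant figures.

0.905

T ∝ 1/√g, so T₂/T₁ = √(g₁/g₂) = √(1.31/1.60) = 0.905.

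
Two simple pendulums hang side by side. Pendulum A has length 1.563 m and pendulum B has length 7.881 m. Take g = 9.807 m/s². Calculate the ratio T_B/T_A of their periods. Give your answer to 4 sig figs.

2.245

T ∝ √L, so T_B/T_A = √(L_B/L_A) = √(7.881/1.563) = 2.245.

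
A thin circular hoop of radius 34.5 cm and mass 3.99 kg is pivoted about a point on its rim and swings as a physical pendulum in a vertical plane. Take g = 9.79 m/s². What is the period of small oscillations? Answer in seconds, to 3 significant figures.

I_cm = mr² = 0.4749 kg·m². The pivot is at distance d = 0.345 m from the centre of mass.
By the parallel-axis theorem, I = I_cm + md² = 0.4749 + 0.4749 = 0.9498 kg·m².
T = 2π√(I/(mgd)) = 2π√(0.9498/(3.99 × 9.79 × 0.345)) = 1.67 s.

1.67 s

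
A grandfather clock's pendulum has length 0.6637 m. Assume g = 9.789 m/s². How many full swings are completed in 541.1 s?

330

T = 2π√(L/g) = 2π√(0.6637/9.789) = 1.6361 s.
Number of complete oscillations = ⌊541.1/1.6361⌋ = ⌊330.74⌋ = 330.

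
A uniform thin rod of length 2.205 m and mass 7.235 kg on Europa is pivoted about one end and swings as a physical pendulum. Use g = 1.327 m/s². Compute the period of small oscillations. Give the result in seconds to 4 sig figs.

6.613 s

For a physical pendulum T = 2π√(I/(mgd)), with d = 1.1025 m from pivot to centre of mass.
I_cm = mL²/12 = 7.235 × 2.205²/12 = 2.9314 kg·m²; I = I_cm + md² = 2.9314 + 7.235 × 1.1025² = 11.726 kg·m².
T = 2π√(11.726/(7.235 × 1.327 × 1.1025)) = 6.613 s.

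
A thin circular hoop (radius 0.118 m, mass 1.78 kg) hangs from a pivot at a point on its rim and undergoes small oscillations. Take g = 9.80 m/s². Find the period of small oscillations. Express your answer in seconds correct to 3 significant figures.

0.975 s

I_cm = mr² = 0.02478 kg·m². The pivot is at distance d = 0.118 m from the centre of mass.
By the parallel-axis theorem, I = I_cm + md² = 0.02478 + 0.02478 = 0.04957 kg·m².
T = 2π√(I/(mgd)) = 2π√(0.04957/(1.78 × 9.80 × 0.118)) = 0.975 s.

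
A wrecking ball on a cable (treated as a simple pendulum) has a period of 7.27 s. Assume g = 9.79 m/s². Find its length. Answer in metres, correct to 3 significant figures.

13.1 m

From T = 2π√(L/g), L = gT²/(4π²) = 9.79 × 7.270²/(4π²) = 13.1 m.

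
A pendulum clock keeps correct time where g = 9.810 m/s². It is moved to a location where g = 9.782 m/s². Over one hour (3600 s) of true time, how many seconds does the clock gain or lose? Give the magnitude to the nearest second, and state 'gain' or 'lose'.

The clock's period scales as T ∝ 1/√g, so T'/T = √(9.810/9.782) = 1.00143.
In 3600 s of true time the clock registers 3600/1.00143 = 3594.9 s, so it loses 5 s.

lose 5 s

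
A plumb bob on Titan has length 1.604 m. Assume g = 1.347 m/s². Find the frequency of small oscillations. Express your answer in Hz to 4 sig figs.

0.1458 Hz

T = 2π√(L/g) = 2π√(1.604/1.347) = 6.8564 s, so f = 1/T = 0.1458 Hz.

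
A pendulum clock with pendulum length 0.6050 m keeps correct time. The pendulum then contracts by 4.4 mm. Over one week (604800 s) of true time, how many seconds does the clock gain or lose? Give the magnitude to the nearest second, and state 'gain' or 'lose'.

T ∝ √L, so T'/T = √(0.60060/0.6050) = 0.996357.
In 604800 s of true time the clock registers 604800/0.996357 = 607011.3 s, so it gains 2211 s.

gain 2211 s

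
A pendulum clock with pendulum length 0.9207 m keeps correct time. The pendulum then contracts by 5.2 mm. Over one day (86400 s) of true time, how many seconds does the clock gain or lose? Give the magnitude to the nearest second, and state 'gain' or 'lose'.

T ∝ √L, so T'/T = √(0.91550/0.9207) = 0.997172.
In 86400 s of true time the clock registers 86400/0.997172 = 86645.0 s, so it gains 245 s.

gain 245 s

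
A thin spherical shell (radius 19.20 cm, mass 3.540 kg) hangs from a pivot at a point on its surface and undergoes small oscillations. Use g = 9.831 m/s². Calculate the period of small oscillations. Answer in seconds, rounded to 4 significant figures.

1.134 s

I_cm = (2/3)mr² = 0.086999 kg·m². The pivot is at distance d = 0.1920 m from the centre of mass.
By the parallel-axis theorem, I = I_cm + md² = 0.086999 + 0.13050 = 0.21750 kg·m².
T = 2π√(I/(mgd)) = 2π√(0.21750/(3.540 × 9.831 × 0.1920)) = 1.134 s.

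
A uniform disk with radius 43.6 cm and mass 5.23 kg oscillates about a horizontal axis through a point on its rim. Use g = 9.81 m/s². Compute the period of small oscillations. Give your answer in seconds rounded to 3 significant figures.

1.62 s

I_cm = ½mr² = 0.4971 kg·m². The pivot is at distance d = 0.436 m from the centre of mass.
By the parallel-axis theorem, I = I_cm + md² = 0.4971 + 0.9942 = 1.491 kg·m².
T = 2π√(I/(mgd)) = 2π√(1.491/(5.23 × 9.81 × 0.436)) = 1.62 s.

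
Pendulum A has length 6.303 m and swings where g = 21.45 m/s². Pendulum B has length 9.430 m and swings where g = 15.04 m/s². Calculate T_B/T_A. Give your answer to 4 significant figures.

1.461

T = 2π√(L/g), so T_B/T_A = √((L_B/g_B)/(L_A/g_A)) = √((9.430/15.04)/(6.303/21.45)) = 1.461.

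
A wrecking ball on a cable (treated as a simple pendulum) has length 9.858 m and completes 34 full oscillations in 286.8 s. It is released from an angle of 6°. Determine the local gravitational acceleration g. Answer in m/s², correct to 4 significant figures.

5.470 m/s²

T = 286.8/34 = 8.4353 s.
From T = 2π√(L/g), g = 4π²L/T² = 4π² × 9.858/8.4353² = 5.470 m/s².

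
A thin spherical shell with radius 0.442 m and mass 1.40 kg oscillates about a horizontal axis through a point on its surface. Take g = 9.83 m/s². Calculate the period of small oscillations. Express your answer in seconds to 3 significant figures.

I_cm = (2/3)mr² = 0.1823 kg·m². The pivot is at distance d = 0.442 m from the centre of mass.
By the parallel-axis theorem, I = I_cm + md² = 0.1823 + 0.2735 = 0.4558 kg·m².
T = 2π√(I/(mgd)) = 2π√(0.4558/(1.40 × 9.83 × 0.442)) = 1.72 s.

1.72 s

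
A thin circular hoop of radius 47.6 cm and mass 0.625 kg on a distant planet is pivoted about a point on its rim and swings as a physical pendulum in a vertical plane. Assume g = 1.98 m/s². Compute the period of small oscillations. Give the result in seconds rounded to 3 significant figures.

I_cm = mr² = 0.1416 kg·m². The pivot is at distance d = 0.476 m from the centre of mass.
By the parallel-axis theorem, I = I_cm + md² = 0.1416 + 0.1416 = 0.2832 kg·m².
T = 2π√(I/(mgd)) = 2π√(0.2832/(0.625 × 1.98 × 0.476)) = 4.36 s.

4.36 s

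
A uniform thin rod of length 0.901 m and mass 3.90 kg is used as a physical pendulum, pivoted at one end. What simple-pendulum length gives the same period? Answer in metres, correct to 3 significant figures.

The equivalent simple-pendulum length is L_eq = I/(md), where I is about the pivot and d = 0.4505 m.
I_cm = (1/12)mL² = 0.2638 kg·m², so I = I_cm + md² = 0.2638 + 0.7915 = 1.055 kg·m².
L_eq = 1.055/(3.90 × 0.4505) = 0.601 m.

0.601 m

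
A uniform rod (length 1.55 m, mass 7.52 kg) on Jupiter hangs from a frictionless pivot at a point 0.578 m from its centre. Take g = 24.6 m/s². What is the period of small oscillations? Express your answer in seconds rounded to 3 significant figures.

1.22 s

For a physical pendulum T = 2π√(I/(mgd)), with d = 0.5780 m from pivot to centre of mass.
I_cm = mL²/12 = 7.52 × 1.55²/12 = 1.506 kg·m²; I = I_cm + md² = 1.506 + 7.52 × 0.5780² = 4.018 kg·m².
T = 2π√(4.018/(7.52 × 24.6 × 0.5780)) = 1.22 s.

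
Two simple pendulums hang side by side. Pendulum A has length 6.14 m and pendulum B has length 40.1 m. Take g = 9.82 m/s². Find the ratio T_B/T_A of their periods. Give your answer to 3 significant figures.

T ∝ √L, so T_B/T_A = √(L_B/L_A) = √(40.1/6.14) = 2.56.

2.56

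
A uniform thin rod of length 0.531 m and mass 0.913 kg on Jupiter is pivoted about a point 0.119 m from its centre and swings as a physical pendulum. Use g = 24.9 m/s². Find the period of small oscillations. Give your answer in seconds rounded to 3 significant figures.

For a physical pendulum T = 2π√(I/(mgd)), with d = 0.1190 m from pivot to centre of mass.
I_cm = mL²/12 = 0.913 × 0.531²/12 = 0.02145 kg·m²; I = I_cm + md² = 0.02145 + 0.913 × 0.1190² = 0.03438 kg·m².
T = 2π√(0.03438/(0.913 × 24.9 × 0.1190)) = 0.708 s.

0.708 s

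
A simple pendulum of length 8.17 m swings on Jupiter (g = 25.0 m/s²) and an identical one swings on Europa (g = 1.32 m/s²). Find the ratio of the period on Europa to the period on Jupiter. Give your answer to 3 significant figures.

4.35

T ∝ 1/√g, so T₂/T₁ = √(g₁/g₂) = √(25.0/1.32) = 4.35.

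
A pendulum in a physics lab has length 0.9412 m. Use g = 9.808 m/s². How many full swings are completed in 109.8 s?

T = 2π√(L/g) = 2π√(0.9412/9.808) = 1.9464 s.
Number of complete oscillations = ⌊109.8/1.9464⌋ = ⌊56.412⌋ = 56.

56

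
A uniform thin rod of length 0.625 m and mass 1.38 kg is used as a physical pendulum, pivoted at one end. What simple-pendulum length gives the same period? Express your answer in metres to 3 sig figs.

The equivalent simple-pendulum length is L_eq = I/(md), where I is about the pivot and d = 0.3125 m.
I_cm = (1/12)mL² = 0.04492 kg·m², so I = I_cm + md² = 0.04492 + 0.1348 = 0.1797 kg·m².
L_eq = 0.1797/(1.38 × 0.3125) = 0.417 m.

0.417 m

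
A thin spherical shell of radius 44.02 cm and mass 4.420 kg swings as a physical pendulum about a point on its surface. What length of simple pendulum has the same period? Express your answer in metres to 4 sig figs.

The equivalent simple-pendulum length is L_eq = I/(md), where I is about the pivot and d = 0.44020 m.
I_cm = (2/3)mR² = 0.57099 kg·m², so I = I_cm + md² = 0.57099 + 0.85649 = 1.4275 kg·m².
L_eq = 1.4275/(4.420 × 0.44020) = 0.7337 m.

0.7337 m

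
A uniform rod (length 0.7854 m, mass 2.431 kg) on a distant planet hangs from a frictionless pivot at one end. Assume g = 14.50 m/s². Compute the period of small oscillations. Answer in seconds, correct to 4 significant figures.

1.194 s

For a physical pendulum T = 2π√(I/(mgd)), with d = 0.39270 m from pivot to centre of mass.
I_cm = mL²/12 = 2.431 × 0.7854²/12 = 0.12496 kg·m²; I = I_cm + md² = 0.12496 + 2.431 × 0.39270² = 0.49986 kg·m².
T = 2π√(0.49986/(2.431 × 14.50 × 0.39270)) = 1.194 s.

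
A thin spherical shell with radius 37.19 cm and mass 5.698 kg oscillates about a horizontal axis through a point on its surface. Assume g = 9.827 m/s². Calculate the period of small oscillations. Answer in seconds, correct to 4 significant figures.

I_cm = (2/3)mr² = 0.52539 kg·m². The pivot is at distance d = 0.3719 m from the centre of mass.
By the parallel-axis theorem, I = I_cm + md² = 0.52539 + 0.78809 = 1.3135 kg·m².
T = 2π√(I/(mgd)) = 2π√(1.3135/(5.698 × 9.827 × 0.3719)) = 1.578 s.

1.578 s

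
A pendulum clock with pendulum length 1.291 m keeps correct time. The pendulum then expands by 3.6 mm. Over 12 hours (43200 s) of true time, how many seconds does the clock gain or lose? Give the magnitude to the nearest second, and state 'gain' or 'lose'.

lose 60 s

T ∝ √L, so T'/T = √(1.29460/1.291) = 1.00139.
In 43200 s of true time the clock registers 43200/1.00139 = 43139.9 s, so it loses 60 s.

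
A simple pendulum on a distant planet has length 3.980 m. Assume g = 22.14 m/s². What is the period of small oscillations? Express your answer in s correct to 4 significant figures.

T = 2π√(L/g) = 2π√(3.980/22.14) = 2π × 0.42399 = 2.664 s.

2.664 s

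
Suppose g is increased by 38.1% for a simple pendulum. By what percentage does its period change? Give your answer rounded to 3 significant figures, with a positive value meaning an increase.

-14.9%

T ∝ 1/√g, so T'/T = 1/√(1.381) = 0.8509.
Percentage change in T = (0.8509 − 1) × 100% = -14.9%.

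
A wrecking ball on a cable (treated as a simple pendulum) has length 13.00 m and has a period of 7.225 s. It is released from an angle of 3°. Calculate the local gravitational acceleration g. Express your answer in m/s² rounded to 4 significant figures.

From T = 2π√(L/g), g = 4π²L/T² = 4π² × 13.00/7.2250² = 9.832 m/s².

9.832 m/s²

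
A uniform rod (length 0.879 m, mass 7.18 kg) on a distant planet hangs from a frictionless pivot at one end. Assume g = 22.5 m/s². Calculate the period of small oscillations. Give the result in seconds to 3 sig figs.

1.01 s

For a physical pendulum T = 2π√(I/(mgd)), with d = 0.4395 m from pivot to centre of mass.
I_cm = mL²/12 = 7.18 × 0.879²/12 = 0.4623 kg·m²; I = I_cm + md² = 0.4623 + 7.18 × 0.4395² = 1.849 kg·m².
T = 2π√(1.849/(7.18 × 22.5 × 0.4395)) = 1.01 s.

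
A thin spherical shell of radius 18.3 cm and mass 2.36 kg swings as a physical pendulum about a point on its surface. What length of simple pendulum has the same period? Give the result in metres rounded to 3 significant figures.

0.305 m

The equivalent simple-pendulum length is L_eq = I/(md), where I is about the pivot and d = 0.1830 m.
I_cm = (2/3)mR² = 0.05269 kg·m², so I = I_cm + md² = 0.05269 + 0.07903 = 0.1317 kg·m².
L_eq = 0.1317/(2.36 × 0.1830) = 0.305 m.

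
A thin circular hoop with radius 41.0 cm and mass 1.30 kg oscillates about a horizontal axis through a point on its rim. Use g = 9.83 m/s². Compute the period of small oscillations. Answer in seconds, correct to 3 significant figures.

I_cm = mr² = 0.2185 kg·m². The pivot is at distance d = 0.410 m from the centre of mass.
By the parallel-axis theorem, I = I_cm + md² = 0.2185 + 0.2185 = 0.4371 kg·m².
T = 2π√(I/(mgd)) = 2π√(0.4371/(1.30 × 9.83 × 0.410)) = 1.81 s.

1.81 s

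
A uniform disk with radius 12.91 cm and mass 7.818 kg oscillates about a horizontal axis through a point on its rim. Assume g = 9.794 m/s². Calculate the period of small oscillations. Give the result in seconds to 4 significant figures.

I_cm = ½mr² = 0.065151 kg·m². The pivot is at distance d = 0.1291 m from the centre of mass.
By the parallel-axis theorem, I = I_cm + md² = 0.065151 + 0.13030 = 0.19545 kg·m².
T = 2π√(I/(mgd)) = 2π√(0.19545/(7.818 × 9.794 × 0.1291)) = 0.8835 s.

0.8835 s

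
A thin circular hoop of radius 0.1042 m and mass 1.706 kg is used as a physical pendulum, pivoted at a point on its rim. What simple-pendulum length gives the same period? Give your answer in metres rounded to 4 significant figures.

0.2084 m

The equivalent simple-pendulum length is L_eq = I/(md), where I is about the pivot and d = 0.10420 m.
I_cm = mR² = 0.018523 kg·m², so I = I_cm + md² = 0.018523 + 0.018523 = 0.037046 kg·m².
L_eq = 0.037046/(1.706 × 0.10420) = 0.2084 m.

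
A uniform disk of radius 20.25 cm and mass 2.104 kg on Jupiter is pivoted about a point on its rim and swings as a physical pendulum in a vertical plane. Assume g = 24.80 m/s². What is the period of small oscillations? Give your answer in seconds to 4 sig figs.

I_cm = ½mr² = 0.043139 kg·m². The pivot is at distance d = 0.2025 m from the centre of mass.
By the parallel-axis theorem, I = I_cm + md² = 0.043139 + 0.086277 = 0.12942 kg·m².
T = 2π√(I/(mgd)) = 2π√(0.12942/(2.104 × 24.80 × 0.2025)) = 0.6954 s.

0.6954 s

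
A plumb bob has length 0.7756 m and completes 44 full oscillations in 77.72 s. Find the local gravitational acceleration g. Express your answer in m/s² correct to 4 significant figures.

9.814 m/s²

T = 77.72/44 = 1.7664 s.
From T = 2π√(L/g), g = 4π²L/T² = 4π² × 0.7756/1.7664² = 9.814 m/s².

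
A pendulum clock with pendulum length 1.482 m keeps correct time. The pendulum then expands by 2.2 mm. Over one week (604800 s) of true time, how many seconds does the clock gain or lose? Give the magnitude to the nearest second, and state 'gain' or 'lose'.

T ∝ √L, so T'/T = √(1.48420/1.482) = 1.00074.
In 604800 s of true time the clock registers 604800/1.00074 = 604351.6 s, so it loses 448 s.

lose 448 s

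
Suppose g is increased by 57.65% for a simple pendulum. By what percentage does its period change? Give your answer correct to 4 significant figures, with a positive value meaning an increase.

-20.36%

T ∝ 1/√g, so T'/T = 1/√(1.5765) = 0.79644.
Percentage change in T = (0.79644 − 1) × 100% = -20.36%.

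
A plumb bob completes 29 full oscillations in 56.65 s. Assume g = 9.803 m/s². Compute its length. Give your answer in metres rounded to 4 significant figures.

T = 56.65/29 = 1.9534 s.
From T = 2π√(L/g), L = gT²/(4π²) = 9.803 × 1.9534²/(4π²) = 0.9476 m.

0.9476 m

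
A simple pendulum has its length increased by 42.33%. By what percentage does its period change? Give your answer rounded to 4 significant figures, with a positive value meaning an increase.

T ∝ √L, so T'/T = √(1.4233) = 1.1930.
Percentage change in T = (1.1930 − 1) × 100% = 19.30%.

19.30%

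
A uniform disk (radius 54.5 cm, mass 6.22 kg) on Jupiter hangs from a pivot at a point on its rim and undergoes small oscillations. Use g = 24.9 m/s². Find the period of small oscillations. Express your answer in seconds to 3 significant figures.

1.14 s

I_cm = ½mr² = 0.9237 kg·m². The pivot is at distance d = 0.545 m from the centre of mass.
By the parallel-axis theorem, I = I_cm + md² = 0.9237 + 1.847 = 2.771 kg·m².
T = 2π√(I/(mgd)) = 2π√(2.771/(6.22 × 24.9 × 0.545)) = 1.14 s.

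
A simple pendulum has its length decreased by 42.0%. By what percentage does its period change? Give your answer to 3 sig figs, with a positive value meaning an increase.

T ∝ √L, so T'/T = √(0.5800) = 0.7616.
Percentage change in T = (0.7616 − 1) × 100% = -23.8%.

-23.8%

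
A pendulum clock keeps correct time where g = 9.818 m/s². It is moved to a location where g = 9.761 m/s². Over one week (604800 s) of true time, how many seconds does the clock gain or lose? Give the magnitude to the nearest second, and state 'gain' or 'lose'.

lose 1758 s

The clock's period scales as T ∝ 1/√g, so T'/T = √(9.818/9.761) = 1.00292.
In 604800 s of true time the clock registers 604800/1.00292 = 603041.8 s, so it loses 1758 s.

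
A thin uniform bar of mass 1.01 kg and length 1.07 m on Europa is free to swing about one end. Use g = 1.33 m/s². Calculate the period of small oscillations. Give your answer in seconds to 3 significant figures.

For a physical pendulum T = 2π√(I/(mgd)), with d = 0.5350 m from pivot to centre of mass.
I_cm = mL²/12 = 1.01 × 1.07²/12 = 0.09636 kg·m²; I = I_cm + md² = 0.09636 + 1.01 × 0.5350² = 0.3854 kg·m².
T = 2π√(0.3854/(1.01 × 1.33 × 0.5350)) = 4.60 s.

4.60 s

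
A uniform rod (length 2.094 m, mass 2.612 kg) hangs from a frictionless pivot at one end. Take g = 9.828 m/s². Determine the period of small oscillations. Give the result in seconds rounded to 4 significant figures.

For a physical pendulum T = 2π√(I/(mgd)), with d = 1.0470 m from pivot to centre of mass.
I_cm = mL²/12 = 2.612 × 2.094²/12 = 0.95443 kg·m²; I = I_cm + md² = 0.95443 + 2.612 × 1.0470² = 3.8177 kg·m².
T = 2π√(3.8177/(2.612 × 9.828 × 1.0470)) = 2.368 s.

2.368 s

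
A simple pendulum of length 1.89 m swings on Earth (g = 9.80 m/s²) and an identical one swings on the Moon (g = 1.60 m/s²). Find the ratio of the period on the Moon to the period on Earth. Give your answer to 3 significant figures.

2.47

T ∝ 1/√g, so T₂/T₁ = √(g₁/g₂) = √(9.80/1.60) = 2.47.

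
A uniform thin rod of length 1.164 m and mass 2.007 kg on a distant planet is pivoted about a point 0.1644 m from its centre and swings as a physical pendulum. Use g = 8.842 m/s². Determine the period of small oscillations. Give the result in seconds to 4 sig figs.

For a physical pendulum T = 2π√(I/(mgd)), with d = 0.16440 m from pivot to centre of mass.
I_cm = mL²/12 = 2.007 × 1.164²/12 = 0.22661 kg·m²; I = I_cm + md² = 0.22661 + 2.007 × 0.16440² = 0.28085 kg·m².
T = 2π√(0.28085/(2.007 × 8.842 × 0.16440)) = 1.949 s.

1.949 s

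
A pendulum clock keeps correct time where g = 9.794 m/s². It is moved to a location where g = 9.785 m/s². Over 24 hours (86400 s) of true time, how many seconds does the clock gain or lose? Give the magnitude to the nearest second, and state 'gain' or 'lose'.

lose 40 s

The clock's period scales as T ∝ 1/√g, so T'/T = √(9.794/9.785) = 1.00046.
In 86400 s of true time the clock registers 86400/1.00046 = 86360.3 s, so it loses 40 s.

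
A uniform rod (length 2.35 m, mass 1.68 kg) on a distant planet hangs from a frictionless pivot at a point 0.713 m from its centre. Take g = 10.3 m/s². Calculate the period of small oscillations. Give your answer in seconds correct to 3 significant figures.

2.28 s

For a physical pendulum T = 2π√(I/(mgd)), with d = 0.7130 m from pivot to centre of mass.
I_cm = mL²/12 = 1.68 × 2.35²/12 = 0.7732 kg·m²; I = I_cm + md² = 0.7732 + 1.68 × 0.7130² = 1.627 kg·m².
T = 2π√(1.627/(1.68 × 10.3 × 0.7130)) = 2.28 s.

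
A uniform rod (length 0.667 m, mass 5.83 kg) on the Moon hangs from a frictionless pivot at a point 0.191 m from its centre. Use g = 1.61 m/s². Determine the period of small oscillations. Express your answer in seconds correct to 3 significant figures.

For a physical pendulum T = 2π√(I/(mgd)), with d = 0.1910 m from pivot to centre of mass.
I_cm = mL²/12 = 5.83 × 0.667²/12 = 0.2161 kg·m²; I = I_cm + md² = 0.2161 + 5.83 × 0.1910² = 0.4288 kg·m².
T = 2π√(0.4288/(5.83 × 1.61 × 0.1910)) = 3.07 s.

3.07 s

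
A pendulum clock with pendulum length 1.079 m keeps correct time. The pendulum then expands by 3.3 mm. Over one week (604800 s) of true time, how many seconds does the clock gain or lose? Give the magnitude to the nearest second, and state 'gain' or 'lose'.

lose 923 s

T ∝ √L, so T'/T = √(1.08230/1.079) = 1.00153.
In 604800 s of true time the clock registers 604800/1.00153 = 603877.3 s, so it loses 923 s.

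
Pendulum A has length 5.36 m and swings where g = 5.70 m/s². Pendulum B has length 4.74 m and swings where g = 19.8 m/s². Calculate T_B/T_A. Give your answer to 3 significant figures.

0.505

T = 2π√(L/g), so T_B/T_A = √((L_B/g_B)/(L_A/g_A)) = √((4.74/19.8)/(5.36/5.70)) = 0.505.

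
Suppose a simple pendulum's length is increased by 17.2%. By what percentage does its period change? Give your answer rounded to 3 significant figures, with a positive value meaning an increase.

8.26%

T ∝ √L, so T'/T = √(1.172) = 1.083.
Percentage change in T = (1.083 − 1) × 100% = 8.26%.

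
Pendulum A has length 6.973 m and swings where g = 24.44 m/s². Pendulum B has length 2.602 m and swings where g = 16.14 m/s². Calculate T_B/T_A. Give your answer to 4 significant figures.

T = 2π√(L/g), so T_B/T_A = √((L_B/g_B)/(L_A/g_A)) = √((2.602/16.14)/(6.973/24.44)) = 0.7517.

0.7517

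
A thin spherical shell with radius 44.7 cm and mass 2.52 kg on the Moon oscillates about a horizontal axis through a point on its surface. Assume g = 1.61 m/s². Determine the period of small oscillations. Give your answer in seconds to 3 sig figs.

I_cm = (2/3)mr² = 0.3357 kg·m². The pivot is at distance d = 0.447 m from the centre of mass.
By the parallel-axis theorem, I = I_cm + md² = 0.3357 + 0.5035 = 0.8392 kg·m².
T = 2π√(I/(mgd)) = 2π√(0.8392/(2.52 × 1.61 × 0.447)) = 4.27 s.

4.27 s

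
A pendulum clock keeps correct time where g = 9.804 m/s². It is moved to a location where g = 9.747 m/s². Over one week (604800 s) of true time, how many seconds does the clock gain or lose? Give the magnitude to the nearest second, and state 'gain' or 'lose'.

lose 1761 s

The clock's period scales as T ∝ 1/√g, so T'/T = √(9.804/9.747) = 1.00292.
In 604800 s of true time the clock registers 604800/1.00292 = 603039.3 s, so it loses 1761 s.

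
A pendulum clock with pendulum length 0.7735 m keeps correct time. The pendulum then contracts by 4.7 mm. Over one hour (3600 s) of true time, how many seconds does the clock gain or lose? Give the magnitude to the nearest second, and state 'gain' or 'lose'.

gain 11 s

T ∝ √L, so T'/T = √(0.76880/0.7735) = 0.996957.
In 3600 s of true time the clock registers 3600/0.996957 = 3611.0 s, so it gains 11 s.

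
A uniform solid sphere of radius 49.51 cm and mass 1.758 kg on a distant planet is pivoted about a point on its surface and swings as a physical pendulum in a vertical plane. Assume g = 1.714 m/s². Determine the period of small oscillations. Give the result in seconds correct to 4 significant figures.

3.996 s

I_cm = (2/5)mr² = 0.17237 kg·m². The pivot is at distance d = 0.4951 m from the centre of mass.
By the parallel-axis theorem, I = I_cm + md² = 0.17237 + 0.43093 = 0.60330 kg·m².
T = 2π√(I/(mgd)) = 2π√(0.60330/(1.758 × 1.714 × 0.4951)) = 3.996 s.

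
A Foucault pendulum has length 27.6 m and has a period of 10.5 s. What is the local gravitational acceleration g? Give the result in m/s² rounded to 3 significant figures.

9.88 m/s²

From T = 2π√(L/g), g = 4π²L/T² = 4π² × 27.6/10.50² = 9.88 m/s².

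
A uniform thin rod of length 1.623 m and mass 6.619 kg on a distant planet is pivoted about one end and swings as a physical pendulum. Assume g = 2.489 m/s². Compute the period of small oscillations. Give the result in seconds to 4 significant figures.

4.143 s

For a physical pendulum T = 2π√(I/(mgd)), with d = 0.81150 m from pivot to centre of mass.
I_cm = mL²/12 = 6.619 × 1.623²/12 = 1.4529 kg·m²; I = I_cm + md² = 1.4529 + 6.619 × 0.81150² = 5.8118 kg·m².
T = 2π√(5.8118/(6.619 × 2.489 × 0.81150)) = 4.143 s.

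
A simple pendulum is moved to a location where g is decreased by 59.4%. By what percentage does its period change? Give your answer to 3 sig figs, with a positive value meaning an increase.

56.9%

T ∝ 1/√g, so T'/T = 1/√(0.4060) = 1.569.
Percentage change in T = (1.569 − 1) × 100% = 56.9%.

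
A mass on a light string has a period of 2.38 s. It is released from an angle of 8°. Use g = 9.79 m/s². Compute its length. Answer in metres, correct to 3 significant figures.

1.40 m

From T = 2π√(L/g), L = gT²/(4π²) = 9.79 × 2.380²/(4π²) = 1.40 m.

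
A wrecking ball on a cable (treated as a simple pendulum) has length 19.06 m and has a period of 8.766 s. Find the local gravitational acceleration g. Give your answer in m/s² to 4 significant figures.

From T = 2π√(L/g), g = 4π²L/T² = 4π² × 19.06/8.7660² = 9.792 m/s².

9.792 m/s²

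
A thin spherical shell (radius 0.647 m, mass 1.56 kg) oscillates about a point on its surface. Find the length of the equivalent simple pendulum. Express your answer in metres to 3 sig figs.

1.08 m

The equivalent simple-pendulum length is L_eq = I/(md), where I is about the pivot and d = 0.6470 m.
I_cm = (2/3)mR² = 0.4354 kg·m², so I = I_cm + md² = 0.4354 + 0.6530 = 1.088 kg·m².
L_eq = 1.088/(1.56 × 0.6470) = 1.08 m.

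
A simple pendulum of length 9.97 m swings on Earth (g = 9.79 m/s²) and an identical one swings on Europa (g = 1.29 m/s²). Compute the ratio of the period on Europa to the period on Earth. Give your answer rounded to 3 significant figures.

2.75

T ∝ 1/√g, so T₂/T₁ = √(g₁/g₂) = √(9.79/1.29) = 2.75.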